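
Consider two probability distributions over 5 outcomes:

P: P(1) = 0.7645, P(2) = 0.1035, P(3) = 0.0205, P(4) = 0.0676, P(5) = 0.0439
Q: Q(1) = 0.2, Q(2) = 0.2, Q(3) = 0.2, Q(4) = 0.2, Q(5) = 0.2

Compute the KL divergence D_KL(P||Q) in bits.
1.1114 bits

D_KL(P||Q) = Σ P(x) log₂(P(x)/Q(x))

Computing term by term:
  P(1)·log₂(P(1)/Q(1)) = 0.7645·log₂(0.7645/0.2) = 1.47894
  P(2)·log₂(P(2)/Q(2)) = 0.1035·log₂(0.1035/0.2) = -0.09836
  P(3)·log₂(P(3)/Q(3)) = 0.0205·log₂(0.0205/0.2) = -0.06737
  P(4)·log₂(P(4)/Q(4)) = 0.0676·log₂(0.0676/0.2) = -0.10579
  P(5)·log₂(P(5)/Q(5)) = 0.0439·log₂(0.0439/0.2) = -0.09604

D_KL(P||Q) = 1.47894 - 0.09836 - 0.06737 - 0.10579 - 0.09604 = 1.11138 ≈ 1.1114 bits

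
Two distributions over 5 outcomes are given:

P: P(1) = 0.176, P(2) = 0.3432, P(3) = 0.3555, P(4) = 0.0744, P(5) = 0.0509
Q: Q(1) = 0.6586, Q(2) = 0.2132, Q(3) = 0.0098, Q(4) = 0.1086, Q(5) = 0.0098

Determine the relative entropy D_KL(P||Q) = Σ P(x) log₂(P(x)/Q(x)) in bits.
1.8229 bits

D_KL(P||Q) = Σ P(x) log₂(P(x)/Q(x))

Computing term by term:
  P(1)·log₂(P(1)/Q(1)) = 0.176·log₂(0.176/0.6586) = -0.33507
  P(2)·log₂(P(2)/Q(2)) = 0.3432·log₂(0.3432/0.2132) = 0.23572
  P(3)·log₂(P(3)/Q(3)) = 0.3555·log₂(0.3555/0.0098) = 1.84182
  P(4)·log₂(P(4)/Q(4)) = 0.0744·log₂(0.0744/0.1086) = -0.04060
  P(5)·log₂(P(5)/Q(5)) = 0.0509·log₂(0.0509/0.0098) = 0.12098

D_KL(P||Q) = -0.33507 + 0.23572 + 1.84182 - 0.04060 + 0.12098 = 1.82285 ≈ 1.8229 bits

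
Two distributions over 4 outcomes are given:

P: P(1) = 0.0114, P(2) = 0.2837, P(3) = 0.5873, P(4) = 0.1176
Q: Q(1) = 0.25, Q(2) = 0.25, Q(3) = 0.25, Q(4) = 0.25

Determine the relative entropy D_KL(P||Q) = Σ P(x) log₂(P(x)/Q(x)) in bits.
0.5967 bits

D_KL(P||Q) = Σ P(x) log₂(P(x)/Q(x))

Computing term by term:
  P(1)·log₂(P(1)/Q(1)) = 0.0114·log₂(0.0114/0.25) = -0.05078
  P(2)·log₂(P(2)/Q(2)) = 0.2837·log₂(0.2837/0.25) = 0.05176
  P(3)·log₂(P(3)/Q(3)) = 0.5873·log₂(0.5873/0.25) = 0.72365
  P(4)·log₂(P(4)/Q(4)) = 0.1176·log₂(0.1176/0.25) = -0.12795

D_KL(P||Q) = -0.05078 + 0.05176 + 0.72365 - 0.12795 = 0.59668 ≈ 0.5967 bits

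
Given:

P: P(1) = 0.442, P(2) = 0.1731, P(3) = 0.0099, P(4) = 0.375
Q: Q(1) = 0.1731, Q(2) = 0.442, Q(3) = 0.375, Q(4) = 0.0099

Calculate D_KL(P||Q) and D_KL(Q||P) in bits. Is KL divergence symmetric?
D_KL(P||Q) = 2.2780 bits, D_KL(Q||P) = 2.2780 bits. The two values coincide for this particular pair, but no — KL divergence is not symmetric in general.

D_KL(P||Q) = Σ P(x) log₂(P(x)/Q(x))

Computing term by term:
  P(1)·log₂(P(1)/Q(1)) = 0.442·log₂(0.442/0.1731) = 0.59778
  P(2)·log₂(P(2)/Q(2)) = 0.1731·log₂(0.1731/0.442) = -0.23411
  P(3)·log₂(P(3)/Q(3)) = 0.0099·log₂(0.0099/0.375) = -0.05191
  P(4)·log₂(P(4)/Q(4)) = 0.375·log₂(0.375/0.0099) = 1.96624

D_KL(P||Q) = 0.59778 - 0.23411 - 0.05191 + 1.96624 = 2.27800 ≈ 2.2780 bits

D_KL(Q||P) = Σ Q(x) log₂(Q(x)/P(x))

Computing term by term:
  Q(1)·log₂(Q(1)/P(1)) = 0.1731·log₂(0.1731/0.442) = -0.23411
  Q(2)·log₂(Q(2)/P(2)) = 0.442·log₂(0.442/0.1731) = 0.59778
  Q(3)·log₂(Q(3)/P(3)) = 0.375·log₂(0.375/0.0099) = 1.96624
  Q(4)·log₂(Q(4)/P(4)) = 0.0099·log₂(0.0099/0.375) = -0.05191

D_KL(Q||P) = -0.23411 + 0.59778 + 1.96624 - 0.05191 = 2.27800 ≈ 2.2780 bits

These ARE equal here. Q is P with outcomes relabeled (Q(1) = P(2), Q(2) = P(1), Q(3) = P(4), Q(4) = P(3)) by a relabeling that is its own inverse, so the two sums contain exactly the same terms in a different order. This is a special case — KL divergence is not symmetric in general: D_KL(P||Q) ≠ D_KL(Q||P) for most P, Q.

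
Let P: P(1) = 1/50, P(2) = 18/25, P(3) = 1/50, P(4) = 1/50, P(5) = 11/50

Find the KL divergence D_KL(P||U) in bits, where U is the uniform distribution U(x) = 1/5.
1.1615 bits

U(i) = 1/5 for all i

D_KL(P||U) = Σ P(x) log₂(P(x) / (1/5))
           = Σ P(x) log₂(P(x)) + log₂(5)
           = log₂(5) - H(P)

H(P) = -Σ P(x) log₂(P(x)):
  -P(1)·log₂(P(1)) = -(1/50)·log₂(1/50) = 0.11288
  -P(2)·log₂(P(2)) = -(18/25)·log₂(18/25) = 0.34123
  -P(3)·log₂(P(3)) = -(1/50)·log₂(1/50) = 0.11288
  -P(4)·log₂(P(4)) = -(1/50)·log₂(1/50) = 0.11288
  -P(5)·log₂(P(5)) = -(11/50)·log₂(11/50) = 0.48057
H(P) = 0.11288 + 0.34123 + 0.11288 + 0.11288 + 0.48057 = 1.16044 bits

log₂(5) = 2.32193 bits

D_KL(P||U) = 2.32193 - 1.16044 = 1.16149 ≈ 1.1615 bits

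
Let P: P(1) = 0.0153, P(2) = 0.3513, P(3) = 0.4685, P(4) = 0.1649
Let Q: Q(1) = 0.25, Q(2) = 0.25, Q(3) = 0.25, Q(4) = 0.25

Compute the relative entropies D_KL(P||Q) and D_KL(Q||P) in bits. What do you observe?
D_KL(P||Q) = 0.4363 bits, D_KL(Q||P) = 0.8084 bits. The two directions give different values (D_KL(Q||P) exceeds D_KL(P||Q) by 0.3721 bits): KL divergence is asymmetric.

D_KL(P||Q) = Σ P(x) log₂(P(x)/Q(x))

Computing term by term:
  P(1)·log₂(P(1)/Q(1)) = 0.0153·log₂(0.0153/0.25) = -0.06166
  P(2)·log₂(P(2)/Q(2)) = 0.3513·log₂(0.3513/0.25) = 0.17241
  P(3)·log₂(P(3)/Q(3)) = 0.4685·log₂(0.4685/0.25) = 0.42452
  P(4)·log₂(P(4)/Q(4)) = 0.1649·log₂(0.1649/0.25) = -0.09900

D_KL(P||Q) = -0.06166 + 0.17241 + 0.42452 - 0.09900 = 0.43627 ≈ 0.4363 bits

D_KL(Q||P) = Σ Q(x) log₂(Q(x)/P(x))

Computing term by term:
  Q(1)·log₂(Q(1)/P(1)) = 0.25·log₂(0.25/0.0153) = 1.00758
  Q(2)·log₂(Q(2)/P(2)) = 0.25·log₂(0.25/0.3513) = -0.12269
  Q(3)·log₂(Q(3)/P(3)) = 0.25·log₂(0.25/0.4685) = -0.22653
  Q(4)·log₂(Q(4)/P(4)) = 0.25·log₂(0.25/0.1649) = 0.15008

D_KL(Q||P) = 1.00758 - 0.12269 - 0.22653 + 0.15008 = 0.80844 ≈ 0.8084 bits

These are NOT equal (difference: 0.3721 bits). KL divergence is asymmetric: D_KL(P||Q) ≠ D_KL(Q||P) in general.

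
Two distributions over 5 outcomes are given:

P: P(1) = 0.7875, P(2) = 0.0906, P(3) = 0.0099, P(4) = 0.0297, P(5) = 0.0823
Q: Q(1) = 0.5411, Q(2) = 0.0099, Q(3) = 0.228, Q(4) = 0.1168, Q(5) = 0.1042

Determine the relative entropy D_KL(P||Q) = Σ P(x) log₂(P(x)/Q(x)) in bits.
0.5842 bits

D_KL(P||Q) = Σ P(x) log₂(P(x)/Q(x))

Computing term by term:
  P(1)·log₂(P(1)/Q(1)) = 0.7875·log₂(0.7875/0.5411) = 0.42634
  P(2)·log₂(P(2)/Q(2)) = 0.0906·log₂(0.0906/0.0099) = 0.28938
  P(3)·log₂(P(3)/Q(3)) = 0.0099·log₂(0.0099/0.228) = -0.04480
  P(4)·log₂(P(4)/Q(4)) = 0.0297·log₂(0.0297/0.1168) = -0.05867
  P(5)·log₂(P(5)/Q(5)) = 0.0823·log₂(0.0823/0.1042) = -0.02801

D_KL(P||Q) = 0.42634 + 0.28938 - 0.04480 - 0.05867 - 0.02801 = 0.58424 ≈ 0.5842 bits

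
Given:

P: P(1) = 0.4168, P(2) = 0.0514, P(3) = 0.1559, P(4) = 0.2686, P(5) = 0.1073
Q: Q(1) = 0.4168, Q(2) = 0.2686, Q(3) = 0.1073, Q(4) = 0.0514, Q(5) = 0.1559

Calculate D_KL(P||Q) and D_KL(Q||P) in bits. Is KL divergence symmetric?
D_KL(P||Q) = 0.5444 bits, D_KL(Q||P) = 0.5444 bits. The two values coincide for this particular pair, but no — KL divergence is not symmetric in general.

D_KL(P||Q) = Σ P(x) log₂(P(x)/Q(x))

Computing term by term:
  P(1)·log₂(P(1)/Q(1)) = 0.4168·log₂(0.4168/0.4168) = 0.00000
  P(2)·log₂(P(2)/Q(2)) = 0.0514·log₂(0.0514/0.2686) = -0.12262
  P(3)·log₂(P(3)/Q(3)) = 0.1559·log₂(0.1559/0.1073) = 0.08403
  P(4)·log₂(P(4)/Q(4)) = 0.2686·log₂(0.2686/0.0514) = 0.64078
  P(5)·log₂(P(5)/Q(5)) = 0.1073·log₂(0.1073/0.1559) = -0.05783

D_KL(P||Q) = 0.00000 - 0.12262 + 0.08403 + 0.64078 - 0.05783 = 0.54436 ≈ 0.5444 bits

D_KL(Q||P) = Σ Q(x) log₂(Q(x)/P(x))

Computing term by term:
  Q(1)·log₂(Q(1)/P(1)) = 0.4168·log₂(0.4168/0.4168) = 0.00000
  Q(2)·log₂(Q(2)/P(2)) = 0.2686·log₂(0.2686/0.0514) = 0.64078
  Q(3)·log₂(Q(3)/P(3)) = 0.1073·log₂(0.1073/0.1559) = -0.05783
  Q(4)·log₂(Q(4)/P(4)) = 0.0514·log₂(0.0514/0.2686) = -0.12262
  Q(5)·log₂(Q(5)/P(5)) = 0.1559·log₂(0.1559/0.1073) = 0.08403

D_KL(Q||P) = 0.00000 + 0.64078 - 0.05783 - 0.12262 + 0.08403 = 0.54436 ≈ 0.5444 bits

These ARE equal here. Q is P with outcomes relabeled (Q(2) = P(4), Q(3) = P(5), Q(4) = P(2), Q(5) = P(3)) by a relabeling that is its own inverse, so the two sums contain exactly the same terms in a different order. This is a special case — KL divergence is not symmetric in general: D_KL(P||Q) ≠ D_KL(Q||P) for most P, Q.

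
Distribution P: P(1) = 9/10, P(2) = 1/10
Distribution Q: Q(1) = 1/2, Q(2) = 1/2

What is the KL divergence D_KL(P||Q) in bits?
0.5310 bits

D_KL(P||Q) = Σ P(x) log₂(P(x)/Q(x))

Computing term by term:
  P(1)·log₂(P(1)/Q(1)) = (9/10)·log₂((9/10)/(1/2)) = 0.76320
  P(2)·log₂(P(2)/Q(2)) = (1/10)·log₂((1/10)/(1/2)) = -0.23219

D_KL(P||Q) = 0.76320 - 0.23219 = 0.53101 ≈ 0.5310 bits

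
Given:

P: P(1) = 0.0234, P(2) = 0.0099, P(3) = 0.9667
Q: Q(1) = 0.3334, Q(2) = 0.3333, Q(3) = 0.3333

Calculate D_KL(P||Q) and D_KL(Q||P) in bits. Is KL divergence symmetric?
D_KL(P||Q) = 1.3452 bits, D_KL(Q||P) = 2.4567 bits. No, KL divergence is not symmetric.

D_KL(P||Q) = Σ P(x) log₂(P(x)/Q(x))

Computing term by term:
  P(1)·log₂(P(1)/Q(1)) = 0.0234·log₂(0.0234/0.3334) = -0.08968
  P(2)·log₂(P(2)/Q(2)) = 0.0099·log₂(0.0099/0.3333) = -0.05023
  P(3)·log₂(P(3)/Q(3)) = 0.9667·log₂(0.9667/0.3333) = 1.48509

D_KL(P||Q) = -0.08968 - 0.05023 + 1.48509 = 1.34518 ≈ 1.3452 bits

D_KL(Q||P) = Σ Q(x) log₂(Q(x)/P(x))

Computing term by term:
  Q(1)·log₂(Q(1)/P(1)) = 0.3334·log₂(0.3334/0.0234) = 1.27781
  Q(2)·log₂(Q(2)/P(2)) = 0.3333·log₂(0.3333/0.0099) = 1.69091
  Q(3)·log₂(Q(3)/P(3)) = 0.3333·log₂(0.3333/0.9667) = -0.51203

D_KL(Q||P) = 1.27781 + 1.69091 - 0.51203 = 2.45669 ≈ 2.4567 bits

These are NOT equal (difference: 1.1115 bits). KL divergence is asymmetric: D_KL(P||Q) ≠ D_KL(Q||P) in general.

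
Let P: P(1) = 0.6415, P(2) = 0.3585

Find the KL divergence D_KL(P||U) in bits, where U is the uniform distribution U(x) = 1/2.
0.0586 bits

U(i) = 1/2 for all i

D_KL(P||U) = Σ P(x) log₂(P(x) / (1/2))
           = Σ P(x) log₂(P(x)) + log₂(2)
           = log₂(2) - H(P)

H(P) = -Σ P(x) log₂(P(x)):
  -P(1)·log₂(P(1)) = -(0.6415)·log₂(0.6415) = 0.41087
  -P(2)·log₂(P(2)) = -(0.3585)·log₂(0.3585) = 0.53056
H(P) = 0.41087 + 0.53056 = 0.94143 bits

log₂(2) = 1.00000 bits

D_KL(P||U) = 1.00000 - 0.94143 = 0.05857 ≈ 0.0586 bits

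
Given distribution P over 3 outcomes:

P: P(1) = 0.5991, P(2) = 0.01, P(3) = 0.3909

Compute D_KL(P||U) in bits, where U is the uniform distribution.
0.5460 bits

U(i) = 1/3 for all i

D_KL(P||U) = Σ P(x) log₂(P(x) / (1/3))
           = Σ P(x) log₂(P(x)) + log₂(3)
           = log₂(3) - H(P)

H(P) = -Σ P(x) log₂(P(x)):
  -P(1)·log₂(P(1)) = -(0.5991)·log₂(0.5991) = 0.44281
  -P(2)·log₂(P(2)) = -(0.01)·log₂(0.01) = 0.06644
  -P(3)·log₂(P(3)) = -(0.3909)·log₂(0.3909) = 0.52972
H(P) = 0.44281 + 0.06644 + 0.52972 = 1.03897 bits

log₂(3) = 1.58496 bits

D_KL(P||U) = 1.58496 - 1.03897 = 0.54599 ≈ 0.5460 bits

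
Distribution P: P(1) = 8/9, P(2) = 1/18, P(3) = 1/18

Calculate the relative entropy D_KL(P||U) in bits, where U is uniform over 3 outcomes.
0.9706 bits

U(i) = 1/3 for all i

D_KL(P||U) = Σ P(x) log₂(P(x) / (1/3))
           = Σ P(x) log₂(P(x)) + log₂(3)
           = log₂(3) - H(P)

H(P) = -Σ P(x) log₂(P(x)):
  -P(1)·log₂(P(1)) = -(8/9)·log₂(8/9) = 0.15104
  -P(2)·log₂(P(2)) = -(1/18)·log₂(1/18) = 0.23166
  -P(3)·log₂(P(3)) = -(1/18)·log₂(1/18) = 0.23166
H(P) = 0.15104 + 0.23166 + 0.23166 = 0.61436 bits

log₂(3) = 1.58496 bits

D_KL(P||U) = 1.58496 - 0.61436 = 0.97060 ≈ 0.9706 bits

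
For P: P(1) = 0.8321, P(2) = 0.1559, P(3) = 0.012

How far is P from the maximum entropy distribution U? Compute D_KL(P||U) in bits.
0.8697 bits

U(i) = 1/3 for all i

D_KL(P||U) = Σ P(x) log₂(P(x) / (1/3))
           = Σ P(x) log₂(P(x)) + log₂(3)
           = log₂(3) - H(P)

H(P) = -Σ P(x) log₂(P(x)):
  -P(1)·log₂(P(1)) = -(0.8321)·log₂(0.8321) = 0.22065
  -P(2)·log₂(P(2)) = -(0.1559)·log₂(0.1559) = 0.41802
  -P(3)·log₂(P(3)) = -(0.012)·log₂(0.012) = 0.07657
H(P) = 0.22065 + 0.41802 + 0.07657 = 0.71524 bits

log₂(3) = 1.58496 bits

D_KL(P||U) = 1.58496 - 0.71524 = 0.86972 ≈ 0.8697 bits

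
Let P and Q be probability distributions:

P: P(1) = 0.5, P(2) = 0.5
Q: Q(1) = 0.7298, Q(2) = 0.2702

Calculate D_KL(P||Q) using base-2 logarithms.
0.1712 bits

D_KL(P||Q) = Σ P(x) log₂(P(x)/Q(x))

Computing term by term:
  P(1)·log₂(P(1)/Q(1)) = 0.5·log₂(0.5/0.7298) = -0.27279
  P(2)·log₂(P(2)/Q(2)) = 0.5·log₂(0.5/0.2702) = 0.44395

D_KL(P||Q) = -0.27279 + 0.44395 = 0.17116 ≈ 0.1712 bits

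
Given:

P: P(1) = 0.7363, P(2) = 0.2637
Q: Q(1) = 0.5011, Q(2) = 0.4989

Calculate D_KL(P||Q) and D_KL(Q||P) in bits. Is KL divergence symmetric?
D_KL(P||Q) = 0.1662 bits, D_KL(Q||P) = 0.1807 bits. No, KL divergence is not symmetric.

D_KL(P||Q) = Σ P(x) log₂(P(x)/Q(x))

Computing term by term:
  P(1)·log₂(P(1)/Q(1)) = 0.7363·log₂(0.7363/0.5011) = 0.40879
  P(2)·log₂(P(2)/Q(2)) = 0.2637·log₂(0.2637/0.4989) = -0.24257

D_KL(P||Q) = 0.40879 - 0.24257 = 0.16622 ≈ 0.1662 bits

D_KL(Q||P) = Σ Q(x) log₂(Q(x)/P(x))

Computing term by term:
  Q(1)·log₂(Q(1)/P(1)) = 0.5011·log₂(0.5011/0.7363) = -0.27821
  Q(2)·log₂(Q(2)/P(2)) = 0.4989·log₂(0.4989/0.2637) = 0.45891

D_KL(Q||P) = -0.27821 + 0.45891 = 0.18070 ≈ 0.1807 bits

These are NOT equal (difference: 0.0145 bits). KL divergence is asymmetric: D_KL(P||Q) ≠ D_KL(Q||P) in general.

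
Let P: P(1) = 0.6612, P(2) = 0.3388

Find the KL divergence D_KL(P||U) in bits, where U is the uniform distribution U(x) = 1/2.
0.0763 bits

U(i) = 1/2 for all i

D_KL(P||U) = Σ P(x) log₂(P(x) / (1/2))
           = Σ P(x) log₂(P(x)) + log₂(2)
           = log₂(2) - H(P)

H(P) = -Σ P(x) log₂(P(x)):
  -P(1)·log₂(P(1)) = -(0.6612)·log₂(0.6612) = 0.39463
  -P(2)·log₂(P(2)) = -(0.3388)·log₂(0.3388) = 0.52903
H(P) = 0.39463 + 0.52903 = 0.92366 bits

log₂(2) = 1.00000 bits

D_KL(P||U) = 1.00000 - 0.92366 = 0.07634 ≈ 0.0763 bits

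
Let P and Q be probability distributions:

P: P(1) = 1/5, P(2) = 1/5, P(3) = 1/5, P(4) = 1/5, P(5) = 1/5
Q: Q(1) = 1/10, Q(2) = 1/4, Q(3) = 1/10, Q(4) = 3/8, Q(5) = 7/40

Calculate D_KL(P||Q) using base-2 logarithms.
0.1928 bits

D_KL(P||Q) = Σ P(x) log₂(P(x)/Q(x))

Computing term by term:
  P(1)·log₂(P(1)/Q(1)) = (1/5)·log₂((1/5)/(1/10)) = 0.20000
  P(2)·log₂(P(2)/Q(2)) = (1/5)·log₂((1/5)/(1/4)) = -0.06439
  P(3)·log₂(P(3)/Q(3)) = (1/5)·log₂((1/5)/(1/10)) = 0.20000
  P(4)·log₂(P(4)/Q(4)) = (1/5)·log₂((1/5)/(3/8)) = -0.18138
  P(5)·log₂(P(5)/Q(5)) = (1/5)·log₂((1/5)/(7/40)) = 0.03853

D_KL(P||Q) = 0.20000 - 0.06439 + 0.20000 - 0.18138 + 0.03853 = 0.19276 ≈ 0.1928 bits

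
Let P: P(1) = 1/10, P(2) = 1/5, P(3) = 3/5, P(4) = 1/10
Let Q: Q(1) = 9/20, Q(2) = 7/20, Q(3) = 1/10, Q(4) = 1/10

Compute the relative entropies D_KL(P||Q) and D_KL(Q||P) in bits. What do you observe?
D_KL(P||Q) = 1.1725 bits, D_KL(Q||P) = 1.0005 bits. The two directions give different values (D_KL(P||Q) exceeds D_KL(Q||P) by 0.1720 bits): KL divergence is asymmetric.

D_KL(P||Q) = Σ P(x) log₂(P(x)/Q(x))

Computing term by term:
  P(1)·log₂(P(1)/Q(1)) = (1/10)·log₂((1/10)/(9/20)) = -0.21699
  P(2)·log₂(P(2)/Q(2)) = (1/5)·log₂((1/5)/(7/20)) = -0.16147
  P(3)·log₂(P(3)/Q(3)) = (3/5)·log₂((3/5)/(1/10)) = 1.55098
  P(4)·log₂(P(4)/Q(4)) = (1/10)·log₂((1/10)/(1/10)) = 0.00000

D_KL(P||Q) = -0.21699 - 0.16147 + 1.55098 + 0.00000 = 1.17252 ≈ 1.1725 bits

D_KL(Q||P) = Σ Q(x) log₂(Q(x)/P(x))

Computing term by term:
  Q(1)·log₂(Q(1)/P(1)) = (9/20)·log₂((9/20)/(1/10)) = 0.97647
  Q(2)·log₂(Q(2)/P(2)) = (7/20)·log₂((7/20)/(1/5)) = 0.28257
  Q(3)·log₂(Q(3)/P(3)) = (1/10)·log₂((1/10)/(3/5)) = -0.25850
  Q(4)·log₂(Q(4)/P(4)) = (1/10)·log₂((1/10)/(1/10)) = 0.00000

D_KL(Q||P) = 0.97647 + 0.28257 - 0.25850 + 0.00000 = 1.00054 ≈ 1.0005 bits

These are NOT equal (difference: 0.1720 bits). KL divergence is asymmetric: D_KL(P||Q) ≠ D_KL(Q||P) in general.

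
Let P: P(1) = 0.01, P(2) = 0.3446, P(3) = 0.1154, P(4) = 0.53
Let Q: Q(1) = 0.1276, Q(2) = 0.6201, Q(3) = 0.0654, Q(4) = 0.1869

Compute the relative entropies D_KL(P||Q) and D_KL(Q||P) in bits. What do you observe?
D_KL(P||Q) = 0.5627 bits, D_KL(Q||P) = 0.6597 bits. The two directions give different values (D_KL(Q||P) exceeds D_KL(P||Q) by 0.0970 bits): KL divergence is asymmetric.

D_KL(P||Q) = Σ P(x) log₂(P(x)/Q(x))

Computing term by term:
  P(1)·log₂(P(1)/Q(1)) = 0.01·log₂(0.01/0.1276) = -0.03674
  P(2)·log₂(P(2)/Q(2)) = 0.3446·log₂(0.3446/0.6201) = -0.29208
  P(3)·log₂(P(3)/Q(3)) = 0.1154·log₂(0.1154/0.0654) = 0.09454
  P(4)·log₂(P(4)/Q(4)) = 0.53·log₂(0.53/0.1869) = 0.79697

D_KL(P||Q) = -0.03674 - 0.29208 + 0.09454 + 0.79697 = 0.56269 ≈ 0.5627 bits

D_KL(Q||P) = Σ Q(x) log₂(Q(x)/P(x))

Computing term by term:
  Q(1)·log₂(Q(1)/P(1)) = 0.1276·log₂(0.1276/0.01) = 0.46875
  Q(2)·log₂(Q(2)/P(2)) = 0.6201·log₂(0.6201/0.3446) = 0.52558
  Q(3)·log₂(Q(3)/P(3)) = 0.0654·log₂(0.0654/0.1154) = -0.05358
  Q(4)·log₂(Q(4)/P(4)) = 0.1869·log₂(0.1869/0.53) = -0.28105

D_KL(Q||P) = 0.46875 + 0.52558 - 0.05358 - 0.28105 = 0.65970 ≈ 0.6597 bits

These are NOT equal (difference: 0.0970 bits). KL divergence is asymmetric: D_KL(P||Q) ≠ D_KL(Q||P) in general.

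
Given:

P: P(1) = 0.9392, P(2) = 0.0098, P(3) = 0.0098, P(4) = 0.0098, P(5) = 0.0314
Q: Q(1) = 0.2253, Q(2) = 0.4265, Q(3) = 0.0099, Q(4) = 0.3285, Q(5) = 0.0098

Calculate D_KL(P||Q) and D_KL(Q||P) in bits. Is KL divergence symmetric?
D_KL(P||Q) = 1.8840 bits, D_KL(Q||P) = 3.5059 bits. No, KL divergence is not symmetric.

D_KL(P||Q) = Σ P(x) log₂(P(x)/Q(x))

Computing term by term:
  P(1)·log₂(P(1)/Q(1)) = 0.9392·log₂(0.9392/0.2253) = 1.93436
  P(2)·log₂(P(2)/Q(2)) = 0.0098·log₂(0.0098/0.4265) = -0.05335
  P(3)·log₂(P(3)/Q(3)) = 0.0098·log₂(0.0098/0.0099) = -0.00014
  P(4)·log₂(P(4)/Q(4)) = 0.0098·log₂(0.0098/0.3285) = -0.04966
  P(5)·log₂(P(5)/Q(5)) = 0.0314·log₂(0.0314/0.0098) = 0.05275

D_KL(P||Q) = 1.93436 - 0.05335 - 0.00014 - 0.04966 + 0.05275 = 1.88396 ≈ 1.8840 bits

D_KL(Q||P) = Σ Q(x) log₂(Q(x)/P(x))

Computing term by term:
  Q(1)·log₂(Q(1)/P(1)) = 0.2253·log₂(0.2253/0.9392) = -0.46402
  Q(2)·log₂(Q(2)/P(2)) = 0.4265·log₂(0.4265/0.0098) = 2.32170
  Q(3)·log₂(Q(3)/P(3)) = 0.0099·log₂(0.0099/0.0098) = 0.00015
  Q(4)·log₂(Q(4)/P(4)) = 0.3285·log₂(0.3285/0.0098) = 1.66450
  Q(5)·log₂(Q(5)/P(5)) = 0.0098·log₂(0.0098/0.0314) = -0.01646

D_KL(Q||P) = -0.46402 + 2.32170 + 0.00015 + 1.66450 - 0.01646 = 3.50587 ≈ 3.5059 bits

These are NOT equal (difference: 1.6219 bits). KL divergence is asymmetric: D_KL(P||Q) ≠ D_KL(Q||P) in general.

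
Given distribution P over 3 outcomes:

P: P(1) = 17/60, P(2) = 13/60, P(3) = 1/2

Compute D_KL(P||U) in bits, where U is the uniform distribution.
0.0914 bits

U(i) = 1/3 for all i

D_KL(P||U) = Σ P(x) log₂(P(x) / (1/3))
           = Σ P(x) log₂(P(x)) + log₂(3)
           = log₂(3) - H(P)

H(P) = -Σ P(x) log₂(P(x)):
  -P(1)·log₂(P(1)) = -(17/60)·log₂(17/60) = 0.51550
  -P(2)·log₂(P(2)) = -(13/60)·log₂(13/60) = 0.47806
  -P(3)·log₂(P(3)) = -(1/2)·log₂(1/2) = 0.50000
H(P) = 0.51550 + 0.47806 + 0.50000 = 1.49356 bits

log₂(3) = 1.58496 bits

D_KL(P||U) = 1.58496 - 1.49356 = 0.09140 ≈ 0.0914 bits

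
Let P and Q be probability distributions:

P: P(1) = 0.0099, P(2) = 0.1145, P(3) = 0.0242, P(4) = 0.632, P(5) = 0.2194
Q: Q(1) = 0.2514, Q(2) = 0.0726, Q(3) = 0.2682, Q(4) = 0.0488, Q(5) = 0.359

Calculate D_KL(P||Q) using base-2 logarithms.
2.1244 bits

D_KL(P||Q) = Σ P(x) log₂(P(x)/Q(x))

Computing term by term:
  P(1)·log₂(P(1)/Q(1)) = 0.0099·log₂(0.0099/0.2514) = -0.04620
  P(2)·log₂(P(2)/Q(2)) = 0.1145·log₂(0.1145/0.0726) = 0.07526
  P(3)·log₂(P(3)/Q(3)) = 0.0242·log₂(0.0242/0.2682) = -0.08398
  P(4)·log₂(P(4)/Q(4)) = 0.632·log₂(0.632/0.0488) = 2.33522
  P(5)·log₂(P(5)/Q(5)) = 0.2194·log₂(0.2194/0.359) = -0.15587

D_KL(P||Q) = -0.04620 + 0.07526 - 0.08398 + 2.33522 - 0.15587 = 2.12443 ≈ 2.1244 bits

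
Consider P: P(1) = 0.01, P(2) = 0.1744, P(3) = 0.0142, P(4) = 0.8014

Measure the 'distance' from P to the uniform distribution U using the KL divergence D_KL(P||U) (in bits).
1.1510 bits

U(i) = 1/4 for all i

D_KL(P||U) = Σ P(x) log₂(P(x) / (1/4))
           = Σ P(x) log₂(P(x)) + log₂(4)
           = log₂(4) - H(P)

H(P) = -Σ P(x) log₂(P(x)):
  -P(1)·log₂(P(1)) = -(0.01)·log₂(0.01) = 0.06644
  -P(2)·log₂(P(2)) = -(0.1744)·log₂(0.1744) = 0.43941
  -P(3)·log₂(P(3)) = -(0.0142)·log₂(0.0142) = 0.08716
  -P(4)·log₂(P(4)) = -(0.8014)·log₂(0.8014) = 0.25597
H(P) = 0.06644 + 0.43941 + 0.08716 + 0.25597 = 0.84898 bits

log₂(4) = 2.00000 bits

D_KL(P||U) = 2.00000 - 0.84898 = 1.15102 ≈ 1.1510 bits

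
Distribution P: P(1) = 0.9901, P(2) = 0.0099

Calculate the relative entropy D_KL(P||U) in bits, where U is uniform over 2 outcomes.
0.9199 bits

U(i) = 1/2 for all i

D_KL(P||U) = Σ P(x) log₂(P(x) / (1/2))
           = Σ P(x) log₂(P(x)) + log₂(2)
           = log₂(2) - H(P)

H(P) = -Σ P(x) log₂(P(x)):
  -P(1)·log₂(P(1)) = -(0.9901)·log₂(0.9901) = 0.01421
  -P(2)·log₂(P(2)) = -(0.0099)·log₂(0.0099) = 0.06592
H(P) = 0.01421 + 0.06592 = 0.08013 bits

log₂(2) = 1.00000 bits

D_KL(P||U) = 1.00000 - 0.08013 = 0.91987 ≈ 0.9199 bits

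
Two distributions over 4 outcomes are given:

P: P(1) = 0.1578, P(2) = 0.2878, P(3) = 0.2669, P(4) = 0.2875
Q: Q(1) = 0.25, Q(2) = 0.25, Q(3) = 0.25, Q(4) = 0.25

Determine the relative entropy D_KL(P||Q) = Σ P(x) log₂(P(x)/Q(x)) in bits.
0.0369 bits

D_KL(P||Q) = Σ P(x) log₂(P(x)/Q(x))

Computing term by term:
  P(1)·log₂(P(1)/Q(1)) = 0.1578·log₂(0.1578/0.25) = -0.10475
  P(2)·log₂(P(2)/Q(2)) = 0.2878·log₂(0.2878/0.25) = 0.05846
  P(3)·log₂(P(3)/Q(3)) = 0.2669·log₂(0.2669/0.25) = 0.02519
  P(4)·log₂(P(4)/Q(4)) = 0.2875·log₂(0.2875/0.25) = 0.05797

D_KL(P||Q) = -0.10475 + 0.05846 + 0.02519 + 0.05797 = 0.03687 ≈ 0.0369 bits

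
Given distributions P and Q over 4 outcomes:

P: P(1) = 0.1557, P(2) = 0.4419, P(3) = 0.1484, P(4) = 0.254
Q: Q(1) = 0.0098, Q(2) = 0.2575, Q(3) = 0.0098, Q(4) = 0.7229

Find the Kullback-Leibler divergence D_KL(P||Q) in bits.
1.1641 bits

D_KL(P||Q) = Σ P(x) log₂(P(x)/Q(x))

Computing term by term:
  P(1)·log₂(P(1)/Q(1)) = 0.1557·log₂(0.1557/0.0098) = 0.62122
  P(2)·log₂(P(2)/Q(2)) = 0.4419·log₂(0.4419/0.2575) = 0.34431
  P(3)·log₂(P(3)/Q(3)) = 0.1484·log₂(0.1484/0.0098) = 0.58181
  P(4)·log₂(P(4)/Q(4)) = 0.254·log₂(0.254/0.7229) = -0.38328

D_KL(P||Q) = 0.62122 + 0.34431 + 0.58181 - 0.38328 = 1.16406 ≈ 1.1641 bits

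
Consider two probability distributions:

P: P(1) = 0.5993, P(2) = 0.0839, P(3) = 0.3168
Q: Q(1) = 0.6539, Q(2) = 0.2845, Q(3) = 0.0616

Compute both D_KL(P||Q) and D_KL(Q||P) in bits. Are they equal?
D_KL(P||Q) = 0.5253 bits, D_KL(Q||P) = 0.4379 bits. No, they are not equal.

D_KL(P||Q) = Σ P(x) log₂(P(x)/Q(x))

Computing term by term:
  P(1)·log₂(P(1)/Q(1)) = 0.5993·log₂(0.5993/0.6539) = -0.07539
  P(2)·log₂(P(2)/Q(2)) = 0.0839·log₂(0.0839/0.2845) = -0.14781
  P(3)·log₂(P(3)/Q(3)) = 0.3168·log₂(0.3168/0.0616) = 0.74846

D_KL(P||Q) = -0.07539 - 0.14781 + 0.74846 = 0.52526 ≈ 0.5253 bits

D_KL(Q||P) = Σ Q(x) log₂(Q(x)/P(x))

Computing term by term:
  Q(1)·log₂(Q(1)/P(1)) = 0.6539·log₂(0.6539/0.5993) = 0.08226
  Q(2)·log₂(Q(2)/P(2)) = 0.2845·log₂(0.2845/0.0839) = 0.50120
  Q(3)·log₂(Q(3)/P(3)) = 0.0616·log₂(0.0616/0.3168) = -0.14553

D_KL(Q||P) = 0.08226 + 0.50120 - 0.14553 = 0.43793 ≈ 0.4379 bits

These are NOT equal (difference: 0.0874 bits). KL divergence is asymmetric: D_KL(P||Q) ≠ D_KL(Q||P) in general.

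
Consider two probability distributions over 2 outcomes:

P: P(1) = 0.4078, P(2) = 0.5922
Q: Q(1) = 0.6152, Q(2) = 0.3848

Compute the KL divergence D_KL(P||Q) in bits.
0.1264 bits

D_KL(P||Q) = Σ P(x) log₂(P(x)/Q(x))

Computing term by term:
  P(1)·log₂(P(1)/Q(1)) = 0.4078·log₂(0.4078/0.6152) = -0.24190
  P(2)·log₂(P(2)/Q(2)) = 0.5922·log₂(0.5922/0.3848) = 0.36833

D_KL(P||Q) = -0.24190 + 0.36833 = 0.12643 ≈ 0.1264 bits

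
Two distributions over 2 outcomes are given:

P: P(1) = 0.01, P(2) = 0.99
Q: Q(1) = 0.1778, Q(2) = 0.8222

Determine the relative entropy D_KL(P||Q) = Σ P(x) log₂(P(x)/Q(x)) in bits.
0.2237 bits

D_KL(P||Q) = Σ P(x) log₂(P(x)/Q(x))

Computing term by term:
  P(1)·log₂(P(1)/Q(1)) = 0.01·log₂(0.01/0.1778) = -0.04152
  P(2)·log₂(P(2)/Q(2)) = 0.99·log₂(0.99/0.8222) = 0.26526

D_KL(P||Q) = -0.04152 + 0.26526 = 0.22374 ≈ 0.2237 bits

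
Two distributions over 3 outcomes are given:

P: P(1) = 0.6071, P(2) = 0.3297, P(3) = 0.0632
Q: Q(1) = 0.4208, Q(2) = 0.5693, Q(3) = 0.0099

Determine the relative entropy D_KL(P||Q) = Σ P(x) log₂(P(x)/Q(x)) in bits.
0.2302 bits

D_KL(P||Q) = Σ P(x) log₂(P(x)/Q(x))

Computing term by term:
  P(1)·log₂(P(1)/Q(1)) = 0.6071·log₂(0.6071/0.4208) = 0.32103
  P(2)·log₂(P(2)/Q(2)) = 0.3297·log₂(0.3297/0.5693) = -0.25982
  P(3)·log₂(P(3)/Q(3)) = 0.0632·log₂(0.0632/0.0099) = 0.16902

D_KL(P||Q) = 0.32103 - 0.25982 + 0.16902 = 0.23023 ≈ 0.2302 bits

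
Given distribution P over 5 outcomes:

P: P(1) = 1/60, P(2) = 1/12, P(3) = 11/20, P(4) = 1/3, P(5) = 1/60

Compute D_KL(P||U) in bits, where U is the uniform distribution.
0.8236 bits

U(i) = 1/5 for all i

D_KL(P||U) = Σ P(x) log₂(P(x) / (1/5))
           = Σ P(x) log₂(P(x)) + log₂(5)
           = log₂(5) - H(P)

H(P) = -Σ P(x) log₂(P(x)):
  -P(1)·log₂(P(1)) = -(1/60)·log₂(1/60) = 0.09845
  -P(2)·log₂(P(2)) = -(1/12)·log₂(1/12) = 0.29875
  -P(3)·log₂(P(3)) = -(11/20)·log₂(11/20) = 0.47437
  -P(4)·log₂(P(4)) = -(1/3)·log₂(1/3) = 0.52832
  -P(5)·log₂(P(5)) = -(1/60)·log₂(1/60) = 0.09845
H(P) = 0.09845 + 0.29875 + 0.47437 + 0.52832 + 0.09845 = 1.49834 bits

log₂(5) = 2.32193 bits

D_KL(P||U) = 2.32193 - 1.49834 = 0.82359 ≈ 0.8236 bits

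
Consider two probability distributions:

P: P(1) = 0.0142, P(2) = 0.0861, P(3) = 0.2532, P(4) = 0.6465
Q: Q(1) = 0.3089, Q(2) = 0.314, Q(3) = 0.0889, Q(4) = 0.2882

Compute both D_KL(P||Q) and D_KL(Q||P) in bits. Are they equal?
D_KL(P||Q) = 0.9121 bits, D_KL(Q||P) = 1.4885 bits. No, they are not equal.

D_KL(P||Q) = Σ P(x) log₂(P(x)/Q(x))

Computing term by term:
  P(1)·log₂(P(1)/Q(1)) = 0.0142·log₂(0.0142/0.3089) = -0.06309
  P(2)·log₂(P(2)/Q(2)) = 0.0861·log₂(0.0861/0.314) = -0.16072
  P(3)·log₂(P(3)/Q(3)) = 0.2532·log₂(0.2532/0.0889) = 0.38234
  P(4)·log₂(P(4)/Q(4)) = 0.6465·log₂(0.6465/0.2882) = 0.75355

D_KL(P||Q) = -0.06309 - 0.16072 + 0.38234 + 0.75355 = 0.91208 ≈ 0.9121 bits

D_KL(Q||P) = Σ Q(x) log₂(Q(x)/P(x))

Computing term by term:
  Q(1)·log₂(Q(1)/P(1)) = 0.3089·log₂(0.3089/0.0142) = 1.37250
  Q(2)·log₂(Q(2)/P(2)) = 0.314·log₂(0.314/0.0861) = 0.58614
  Q(3)·log₂(Q(3)/P(3)) = 0.0889·log₂(0.0889/0.2532) = -0.13424
  Q(4)·log₂(Q(4)/P(4)) = 0.2882·log₂(0.2882/0.6465) = -0.33592

D_KL(Q||P) = 1.37250 + 0.58614 - 0.13424 - 0.33592 = 1.48848 ≈ 1.4885 bits

These are NOT equal (difference: 0.5764 bits). KL divergence is asymmetric: D_KL(P||Q) ≠ D_KL(Q||P) in general.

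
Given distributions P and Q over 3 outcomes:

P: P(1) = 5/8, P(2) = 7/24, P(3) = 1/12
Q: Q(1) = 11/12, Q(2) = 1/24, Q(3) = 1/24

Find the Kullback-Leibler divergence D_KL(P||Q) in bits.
0.5568 bits

D_KL(P||Q) = Σ P(x) log₂(P(x)/Q(x))

Computing term by term:
  P(1)·log₂(P(1)/Q(1)) = (5/8)·log₂((5/8)/(11/12)) = -0.34534
  P(2)·log₂(P(2)/Q(2)) = (7/24)·log₂((7/24)/(1/24)) = 0.81881
  P(3)·log₂(P(3)/Q(3)) = (1/12)·log₂((1/12)/(1/24)) = 0.08333

D_KL(P||Q) = -0.34534 + 0.81881 + 0.08333 = 0.55680 ≈ 0.5568 bits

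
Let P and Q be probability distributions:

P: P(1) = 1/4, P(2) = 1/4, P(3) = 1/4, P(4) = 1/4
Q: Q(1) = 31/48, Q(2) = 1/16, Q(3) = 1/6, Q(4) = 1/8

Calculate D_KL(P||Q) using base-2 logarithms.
0.5539 bits

D_KL(P||Q) = Σ P(x) log₂(P(x)/Q(x))

Computing term by term:
  P(1)·log₂(P(1)/Q(1)) = (1/4)·log₂((1/4)/(31/48)) = -0.34231
  P(2)·log₂(P(2)/Q(2)) = (1/4)·log₂((1/4)/(1/16)) = 0.50000
  P(3)·log₂(P(3)/Q(3)) = (1/4)·log₂((1/4)/(1/6)) = 0.14624
  P(4)·log₂(P(4)/Q(4)) = (1/4)·log₂((1/4)/(1/8)) = 0.25000

D_KL(P||Q) = -0.34231 + 0.50000 + 0.14624 + 0.25000 = 0.55393 ≈ 0.5539 bits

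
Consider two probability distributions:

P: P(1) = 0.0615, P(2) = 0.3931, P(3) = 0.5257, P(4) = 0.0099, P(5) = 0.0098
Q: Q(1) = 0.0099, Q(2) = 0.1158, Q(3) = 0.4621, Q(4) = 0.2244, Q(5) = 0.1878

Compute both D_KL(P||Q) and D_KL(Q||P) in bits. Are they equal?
D_KL(P||Q) = 0.8667 bits, D_KL(Q||P) = 1.4942 bits. No, they are not equal.

D_KL(P||Q) = Σ P(x) log₂(P(x)/Q(x))

Computing term by term:
  P(1)·log₂(P(1)/Q(1)) = 0.0615·log₂(0.0615/0.0099) = 0.16206
  P(2)·log₂(P(2)/Q(2)) = 0.3931·log₂(0.3931/0.1158) = 0.69314
  P(3)·log₂(P(3)/Q(3)) = 0.5257·log₂(0.5257/0.4621) = 0.09780
  P(4)·log₂(P(4)/Q(4)) = 0.0099·log₂(0.0099/0.2244) = -0.04457
  P(5)·log₂(P(5)/Q(5)) = 0.0098·log₂(0.0098/0.1878) = -0.04175

D_KL(P||Q) = 0.16206 + 0.69314 + 0.09780 - 0.04457 - 0.04175 = 0.86668 ≈ 0.8667 bits

D_KL(Q||P) = Σ Q(x) log₂(Q(x)/P(x))

Computing term by term:
  Q(1)·log₂(Q(1)/P(1)) = 0.0099·log₂(0.0099/0.0615) = -0.02609
  Q(2)·log₂(Q(2)/P(2)) = 0.1158·log₂(0.1158/0.3931) = -0.20419
  Q(3)·log₂(Q(3)/P(3)) = 0.4621·log₂(0.4621/0.5257) = -0.08597
  Q(4)·log₂(Q(4)/P(4)) = 0.2244·log₂(0.2244/0.0099) = 1.01036
  Q(5)·log₂(Q(5)/P(5)) = 0.1878·log₂(0.1878/0.0098) = 0.80008

D_KL(Q||P) = -0.02609 - 0.20419 - 0.08597 + 1.01036 + 0.80008 = 1.49419 ≈ 1.4942 bits

These are NOT equal (difference: 0.6275 bits). KL divergence is asymmetric: D_KL(P||Q) ≠ D_KL(Q||P) in general.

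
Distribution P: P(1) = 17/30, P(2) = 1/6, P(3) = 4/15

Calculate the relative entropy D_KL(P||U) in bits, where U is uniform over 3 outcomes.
0.1813 bits

U(i) = 1/3 for all i

D_KL(P||U) = Σ P(x) log₂(P(x) / (1/3))
           = Σ P(x) log₂(P(x)) + log₂(3)
           = log₂(3) - H(P)

H(P) = -Σ P(x) log₂(P(x)):
  -P(1)·log₂(P(1)) = -(17/30)·log₂(17/30) = 0.46434
  -P(2)·log₂(P(2)) = -(1/6)·log₂(1/6) = 0.43083
  -P(3)·log₂(P(3)) = -(4/15)·log₂(4/15) = 0.50850
H(P) = 0.46434 + 0.43083 + 0.50850 = 1.40367 bits

log₂(3) = 1.58496 bits

D_KL(P||U) = 1.58496 - 1.40367 = 0.18129 ≈ 0.1813 bits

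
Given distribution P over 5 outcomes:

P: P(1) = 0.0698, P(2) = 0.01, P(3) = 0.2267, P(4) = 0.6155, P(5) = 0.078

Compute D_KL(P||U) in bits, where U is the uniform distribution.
0.7840 bits

U(i) = 1/5 for all i

D_KL(P||U) = Σ P(x) log₂(P(x) / (1/5))
           = Σ P(x) log₂(P(x)) + log₂(5)
           = log₂(5) - H(P)

H(P) = -Σ P(x) log₂(P(x)):
  -P(1)·log₂(P(1)) = -(0.0698)·log₂(0.0698) = 0.26808
  -P(2)·log₂(P(2)) = -(0.01)·log₂(0.01) = 0.06644
  -P(3)·log₂(P(3)) = -(0.2267)·log₂(0.2267) = 0.48540
  -P(4)·log₂(P(4)) = -(0.6155)·log₂(0.6155) = 0.43095
  -P(5)·log₂(P(5)) = -(0.078)·log₂(0.078) = 0.28707
H(P) = 0.26808 + 0.06644 + 0.48540 + 0.43095 + 0.28707 = 1.53794 bits

log₂(5) = 2.32193 bits

D_KL(P||U) = 2.32193 - 1.53794 = 0.78399 ≈ 0.7840 bits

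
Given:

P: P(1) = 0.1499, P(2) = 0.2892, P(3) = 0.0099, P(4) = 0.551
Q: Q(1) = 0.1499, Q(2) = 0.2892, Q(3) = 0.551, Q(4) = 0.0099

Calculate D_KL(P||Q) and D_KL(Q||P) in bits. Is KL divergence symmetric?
D_KL(P||Q) = 3.1376 bits, D_KL(Q||P) = 3.1376 bits. The two values coincide for this particular pair, but no — KL divergence is not symmetric in general.

D_KL(P||Q) = Σ P(x) log₂(P(x)/Q(x))

Computing term by term:
  P(1)·log₂(P(1)/Q(1)) = 0.1499·log₂(0.1499/0.1499) = 0.00000
  P(2)·log₂(P(2)/Q(2)) = 0.2892·log₂(0.2892/0.2892) = 0.00000
  P(3)·log₂(P(3)/Q(3)) = 0.0099·log₂(0.0099/0.551) = -0.05740
  P(4)·log₂(P(4)/Q(4)) = 0.551·log₂(0.551/0.0099) = 3.19496

D_KL(P||Q) = 0.00000 + 0.00000 - 0.05740 + 3.19496 = 3.13756 ≈ 3.1376 bits

D_KL(Q||P) = Σ Q(x) log₂(Q(x)/P(x))

Computing term by term:
  Q(1)·log₂(Q(1)/P(1)) = 0.1499·log₂(0.1499/0.1499) = 0.00000
  Q(2)·log₂(Q(2)/P(2)) = 0.2892·log₂(0.2892/0.2892) = 0.00000
  Q(3)·log₂(Q(3)/P(3)) = 0.551·log₂(0.551/0.0099) = 3.19496
  Q(4)·log₂(Q(4)/P(4)) = 0.0099·log₂(0.0099/0.551) = -0.05740

D_KL(Q||P) = 0.00000 + 0.00000 + 3.19496 - 0.05740 = 3.13756 ≈ 3.1376 bits

These ARE equal here. Q is P with outcomes relabeled (Q(3) = P(4), Q(4) = P(3)) by a relabeling that is its own inverse, so the two sums contain exactly the same terms in a different order. This is a special case — KL divergence is not symmetric in general: D_KL(P||Q) ≠ D_KL(Q||P) for most P, Q.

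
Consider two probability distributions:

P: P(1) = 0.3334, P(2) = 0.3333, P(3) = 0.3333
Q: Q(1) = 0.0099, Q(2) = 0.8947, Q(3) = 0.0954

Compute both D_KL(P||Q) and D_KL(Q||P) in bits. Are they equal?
D_KL(P||Q) = 1.8183 bits, D_KL(Q||P) = 1.0522 bits. No, they are not equal.

D_KL(P||Q) = Σ P(x) log₂(P(x)/Q(x))

Computing term by term:
  P(1)·log₂(P(1)/Q(1)) = 0.3334·log₂(0.3334/0.0099) = 1.69157
  P(2)·log₂(P(2)/Q(2)) = 0.3333·log₂(0.3333/0.8947) = -0.47481
  P(3)·log₂(P(3)/Q(3)) = 0.3333·log₂(0.3333/0.0954) = 0.60153

D_KL(P||Q) = 1.69157 - 0.47481 + 0.60153 = 1.81829 ≈ 1.8183 bits

D_KL(Q||P) = Σ Q(x) log₂(Q(x)/P(x))

Computing term by term:
  Q(1)·log₂(Q(1)/P(1)) = 0.0099·log₂(0.0099/0.3334) = -0.05023
  Q(2)·log₂(Q(2)/P(2)) = 0.8947·log₂(0.8947/0.3333) = 1.27457
  Q(3)·log₂(Q(3)/P(3)) = 0.0954·log₂(0.0954/0.3333) = -0.17217

D_KL(Q||P) = -0.05023 + 1.27457 - 0.17217 = 1.05217 ≈ 1.0522 bits

These are NOT equal (difference: 0.7661 bits). KL divergence is asymmetric: D_KL(P||Q) ≠ D_KL(Q||P) in general.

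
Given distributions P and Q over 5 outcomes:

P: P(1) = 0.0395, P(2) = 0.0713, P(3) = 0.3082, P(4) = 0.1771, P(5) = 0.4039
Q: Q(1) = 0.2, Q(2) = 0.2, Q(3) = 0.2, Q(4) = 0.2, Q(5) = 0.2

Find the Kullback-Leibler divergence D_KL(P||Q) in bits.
0.3722 bits

D_KL(P||Q) = Σ P(x) log₂(P(x)/Q(x))

Computing term by term:
  P(1)·log₂(P(1)/Q(1)) = 0.0395·log₂(0.0395/0.2) = -0.09243
  P(2)·log₂(P(2)/Q(2)) = 0.0713·log₂(0.0713/0.2) = -0.10610
  P(3)·log₂(P(3)/Q(3)) = 0.3082·log₂(0.3082/0.2) = 0.19228
  P(4)·log₂(P(4)/Q(4)) = 0.1771·log₂(0.1771/0.2) = -0.03107
  P(5)·log₂(P(5)/Q(5)) = 0.4039·log₂(0.4039/0.2) = 0.40955

D_KL(P||Q) = -0.09243 - 0.10610 + 0.19228 - 0.03107 + 0.40955 = 0.37223 ≈ 0.3722 bits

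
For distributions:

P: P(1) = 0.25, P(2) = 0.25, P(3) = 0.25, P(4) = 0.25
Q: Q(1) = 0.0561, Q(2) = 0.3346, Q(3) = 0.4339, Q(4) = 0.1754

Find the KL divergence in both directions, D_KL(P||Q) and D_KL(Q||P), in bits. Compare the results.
D_KL(P||Q) = 0.3628 bits, D_KL(Q||P) = 0.2752 bits. D_KL(P||Q) is larger than D_KL(Q||P) by 0.0876 bits; the two directions differ.

D_KL(P||Q) = Σ P(x) log₂(P(x)/Q(x))

Computing term by term:
  P(1)·log₂(P(1)/Q(1)) = 0.25·log₂(0.25/0.0561) = 0.53896
  P(2)·log₂(P(2)/Q(2)) = 0.25·log₂(0.25/0.3346) = -0.10513
  P(3)·log₂(P(3)/Q(3)) = 0.25·log₂(0.25/0.4339) = -0.19886
  P(4)·log₂(P(4)/Q(4)) = 0.25·log₂(0.25/0.1754) = 0.12782

D_KL(P||Q) = 0.53896 - 0.10513 - 0.19886 + 0.12782 = 0.36279 ≈ 0.3628 bits

D_KL(Q||P) = Σ Q(x) log₂(Q(x)/P(x))

Computing term by term:
  Q(1)·log₂(Q(1)/P(1)) = 0.0561·log₂(0.0561/0.25) = -0.12094
  Q(2)·log₂(Q(2)/P(2)) = 0.3346·log₂(0.3346/0.25) = 0.14070
  Q(3)·log₂(Q(3)/P(3)) = 0.4339·log₂(0.4339/0.25) = 0.34514
  Q(4)·log₂(Q(4)/P(4)) = 0.1754·log₂(0.1754/0.25) = -0.08968

D_KL(Q||P) = -0.12094 + 0.14070 + 0.34514 - 0.08968 = 0.27522 ≈ 0.2752 bits

These are NOT equal (difference: 0.0876 bits). KL divergence is asymmetric: D_KL(P||Q) ≠ D_KL(Q||P) in general.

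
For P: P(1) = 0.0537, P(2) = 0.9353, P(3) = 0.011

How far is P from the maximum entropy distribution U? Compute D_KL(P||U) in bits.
1.1966 bits

U(i) = 1/3 for all i

D_KL(P||U) = Σ P(x) log₂(P(x) / (1/3))
           = Σ P(x) log₂(P(x)) + log₂(3)
           = log₂(3) - H(P)

H(P) = -Σ P(x) log₂(P(x)):
  -P(1)·log₂(P(1)) = -(0.0537)·log₂(0.0537) = 0.22656
  -P(2)·log₂(P(2)) = -(0.9353)·log₂(0.9353) = 0.09026
  -P(3)·log₂(P(3)) = -(0.011)·log₂(0.011) = 0.07157
H(P) = 0.22656 + 0.09026 + 0.07157 = 0.38839 bits

log₂(3) = 1.58496 bits

D_KL(P||U) = 1.58496 - 0.38839 = 1.19657 ≈ 1.1966 bits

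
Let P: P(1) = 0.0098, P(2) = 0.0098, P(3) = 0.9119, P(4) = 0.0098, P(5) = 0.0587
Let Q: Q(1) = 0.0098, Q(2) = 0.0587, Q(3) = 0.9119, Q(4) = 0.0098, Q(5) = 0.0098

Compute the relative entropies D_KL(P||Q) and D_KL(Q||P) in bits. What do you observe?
D_KL(P||Q) = 0.1263 bits, D_KL(Q||P) = 0.1263 bits. The two directions give the same value here, because Q is a self-inverse relabeling of P; in general KL divergence is asymmetric.

D_KL(P||Q) = Σ P(x) log₂(P(x)/Q(x))

Computing term by term:
  P(1)·log₂(P(1)/Q(1)) = 0.0098·log₂(0.0098/0.0098) = 0.00000
  P(2)·log₂(P(2)/Q(2)) = 0.0098·log₂(0.0098/0.0587) = -0.02531
  P(3)·log₂(P(3)/Q(3)) = 0.9119·log₂(0.9119/0.9119) = 0.00000
  P(4)·log₂(P(4)/Q(4)) = 0.0098·log₂(0.0098/0.0098) = 0.00000
  P(5)·log₂(P(5)/Q(5)) = 0.0587·log₂(0.0587/0.0098) = 0.15159

D_KL(P||Q) = 0.00000 - 0.02531 + 0.00000 + 0.00000 + 0.15159 = 0.12628 ≈ 0.1263 bits

D_KL(Q||P) = Σ Q(x) log₂(Q(x)/P(x))

Computing term by term:
  Q(1)·log₂(Q(1)/P(1)) = 0.0098·log₂(0.0098/0.0098) = 0.00000
  Q(2)·log₂(Q(2)/P(2)) = 0.0587·log₂(0.0587/0.0098) = 0.15159
  Q(3)·log₂(Q(3)/P(3)) = 0.9119·log₂(0.9119/0.9119) = 0.00000
  Q(4)·log₂(Q(4)/P(4)) = 0.0098·log₂(0.0098/0.0098) = 0.00000
  Q(5)·log₂(Q(5)/P(5)) = 0.0098·log₂(0.0098/0.0587) = -0.02531

D_KL(Q||P) = 0.00000 + 0.15159 + 0.00000 + 0.00000 - 0.02531 = 0.12628 ≈ 0.1263 bits

These ARE equal here. Q is P with outcomes relabeled (Q(2) = P(5), Q(5) = P(2)) by a relabeling that is its own inverse, so the two sums contain exactly the same terms in a different order. This is a special case — KL divergence is not symmetric in general: D_KL(P||Q) ≠ D_KL(Q||P) for most P, Q.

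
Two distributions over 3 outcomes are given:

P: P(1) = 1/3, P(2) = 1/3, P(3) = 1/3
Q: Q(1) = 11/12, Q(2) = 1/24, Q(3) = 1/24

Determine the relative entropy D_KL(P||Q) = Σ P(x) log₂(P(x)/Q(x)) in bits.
1.5135 bits

D_KL(P||Q) = Σ P(x) log₂(P(x)/Q(x))

Computing term by term:
  P(1)·log₂(P(1)/Q(1)) = (1/3)·log₂((1/3)/(11/12)) = -0.48648
  P(2)·log₂(P(2)/Q(2)) = (1/3)·log₂((1/3)/(1/24)) = 1.00000
  P(3)·log₂(P(3)/Q(3)) = (1/3)·log₂((1/3)/(1/24)) = 1.00000

D_KL(P||Q) = -0.48648 + 1.00000 + 1.00000 = 1.51352 ≈ 1.5135 bits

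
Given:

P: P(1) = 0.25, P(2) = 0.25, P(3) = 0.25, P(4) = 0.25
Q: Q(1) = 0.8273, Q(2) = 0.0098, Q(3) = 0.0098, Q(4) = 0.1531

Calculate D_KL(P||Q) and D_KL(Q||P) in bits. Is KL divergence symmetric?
D_KL(P||Q) = 2.0817 bits, D_KL(Q||P) = 1.2284 bits. No, KL divergence is not symmetric.

D_KL(P||Q) = Σ P(x) log₂(P(x)/Q(x))

Computing term by term:
  P(1)·log₂(P(1)/Q(1)) = 0.25·log₂(0.25/0.8273) = -0.43162
  P(2)·log₂(P(2)/Q(2)) = 0.25·log₂(0.25/0.0098) = 1.16825
  P(3)·log₂(P(3)/Q(3)) = 0.25·log₂(0.25/0.0098) = 1.16825
  P(4)·log₂(P(4)/Q(4)) = 0.25·log₂(0.25/0.1531) = 0.17686

D_KL(P||Q) = -0.43162 + 1.16825 + 1.16825 + 0.17686 = 2.08174 ≈ 2.0817 bits

D_KL(Q||P) = Σ Q(x) log₂(Q(x)/P(x))

Computing term by term:
  Q(1)·log₂(Q(1)/P(1)) = 0.8273·log₂(0.8273/0.25) = 1.42832
  Q(2)·log₂(Q(2)/P(2)) = 0.0098·log₂(0.0098/0.25) = -0.04580
  Q(3)·log₂(Q(3)/P(3)) = 0.0098·log₂(0.0098/0.25) = -0.04580
  Q(4)·log₂(Q(4)/P(4)) = 0.1531·log₂(0.1531/0.25) = -0.10831

D_KL(Q||P) = 1.42832 - 0.04580 - 0.04580 - 0.10831 = 1.22841 ≈ 1.2284 bits

These are NOT equal (difference: 0.8533 bits). KL divergence is asymmetric: D_KL(P||Q) ≠ D_KL(Q||P) in general.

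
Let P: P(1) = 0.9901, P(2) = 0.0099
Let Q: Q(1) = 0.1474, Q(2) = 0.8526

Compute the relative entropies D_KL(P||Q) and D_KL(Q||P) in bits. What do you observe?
D_KL(P||Q) = 2.6570 bits, D_KL(Q||P) = 5.0757 bits. The two directions give different values (D_KL(Q||P) exceeds D_KL(P||Q) by 2.4187 bits): KL divergence is asymmetric.

D_KL(P||Q) = Σ P(x) log₂(P(x)/Q(x))

Computing term by term:
  P(1)·log₂(P(1)/Q(1)) = 0.9901·log₂(0.9901/0.1474) = 2.72063
  P(2)·log₂(P(2)/Q(2)) = 0.0099·log₂(0.0099/0.8526) = -0.06364

D_KL(P||Q) = 2.72063 - 0.06364 = 2.65699 ≈ 2.6570 bits

D_KL(Q||P) = Σ Q(x) log₂(Q(x)/P(x))

Computing term by term:
  Q(1)·log₂(Q(1)/P(1)) = 0.1474·log₂(0.1474/0.9901) = -0.40503
  Q(2)·log₂(Q(2)/P(2)) = 0.8526·log₂(0.8526/0.0099) = 5.48077

D_KL(Q||P) = -0.40503 + 5.48077 = 5.07574 ≈ 5.0757 bits

These are NOT equal (difference: 2.4187 bits). KL divergence is asymmetric: D_KL(P||Q) ≠ D_KL(Q||P) in general.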